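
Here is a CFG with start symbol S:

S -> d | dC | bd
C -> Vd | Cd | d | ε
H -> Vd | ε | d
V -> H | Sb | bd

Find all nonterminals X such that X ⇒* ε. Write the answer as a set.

{C, H, V}

Directly nullable (have an ε-rule): {C, H}.
V is nullable via V -> H (every symbol on the right is already known nullable).
Not nullable: S — each has a terminal in every rule's right-hand side or depends on a non-nullable symbol.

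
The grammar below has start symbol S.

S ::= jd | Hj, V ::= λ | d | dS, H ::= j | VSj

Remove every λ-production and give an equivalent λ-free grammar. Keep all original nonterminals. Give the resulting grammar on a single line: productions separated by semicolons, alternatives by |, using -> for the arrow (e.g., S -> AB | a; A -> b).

S -> Hj | jd; H -> j | Sj | VSj; V -> d | dS

Nullable set: {V}.
H -> VSj: V nullable, giving Sj | VSj.
Drop V -> λ.
Unchanged (no nullable symbols): S -> Hj; S -> jd; H -> j; V -> d; V -> dS.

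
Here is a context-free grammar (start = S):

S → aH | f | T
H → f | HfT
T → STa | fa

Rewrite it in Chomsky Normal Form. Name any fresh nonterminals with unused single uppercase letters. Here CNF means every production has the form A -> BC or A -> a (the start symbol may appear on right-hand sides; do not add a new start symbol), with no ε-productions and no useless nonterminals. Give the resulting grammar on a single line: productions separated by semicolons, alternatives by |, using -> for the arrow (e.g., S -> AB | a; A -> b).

S -> f | AB | BH | SD; A -> f; B -> a; C -> AT; D -> TB; E -> TB; H -> f | HC; T -> AB | SE

No ε-productions.
After unit-elimination: S -> f | aH | fa | STa; H -> f | HfT; T -> fa | STa.
TERM: introduce B -> a, A -> f and substitute in every rule of length ≥2.
BIN: H -> HAT becomes H -> HC, C -> AT; S -> STB becomes S -> SD, D -> TB; T -> STB becomes T -> SE, E -> TB.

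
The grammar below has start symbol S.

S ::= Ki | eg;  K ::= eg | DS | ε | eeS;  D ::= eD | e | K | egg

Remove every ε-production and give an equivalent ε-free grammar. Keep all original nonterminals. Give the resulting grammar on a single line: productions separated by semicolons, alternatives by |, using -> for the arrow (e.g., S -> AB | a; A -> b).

Nullable set: {D, K}.
S -> Ki: K nullable, giving Ki | i.
D -> K: K nullable, giving K.
D -> eD: D nullable, giving e | eD.
Drop K -> ε.
K -> DS: D nullable, giving DS | S.
Unchanged (no nullable symbols): S -> eg; D -> e; D -> egg; K -> eeS; K -> eg.

S -> i | Ki | eg; D -> K | e | eD | egg; K -> S | DS | eg | eeS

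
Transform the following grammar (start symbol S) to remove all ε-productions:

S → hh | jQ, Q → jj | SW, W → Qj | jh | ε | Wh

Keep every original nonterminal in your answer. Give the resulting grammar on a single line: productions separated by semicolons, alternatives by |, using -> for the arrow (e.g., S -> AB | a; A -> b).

Nullable set: {W}.
Q -> SW: W nullable, giving S | SW.
Drop W -> ε.
W -> Wh: W nullable, giving Wh | h.
Unchanged (no nullable symbols): S -> hh; S -> jQ; Q -> jj; W -> Qj; W -> jh.

S -> hh | jQ; Q -> S | SW | jj; W -> h | Qj | Wh | jh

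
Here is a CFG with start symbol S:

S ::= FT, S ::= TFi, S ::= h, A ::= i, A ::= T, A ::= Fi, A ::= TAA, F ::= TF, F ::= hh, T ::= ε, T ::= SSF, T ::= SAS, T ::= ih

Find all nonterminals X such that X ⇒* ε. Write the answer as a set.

{A, T}

Directly nullable (have an ε-rule): {T}.
A is nullable via A -> T (every symbol on the right is already known nullable).
Not nullable: F, S — each has a terminal in every rule's right-hand side or depends on a non-nullable symbol.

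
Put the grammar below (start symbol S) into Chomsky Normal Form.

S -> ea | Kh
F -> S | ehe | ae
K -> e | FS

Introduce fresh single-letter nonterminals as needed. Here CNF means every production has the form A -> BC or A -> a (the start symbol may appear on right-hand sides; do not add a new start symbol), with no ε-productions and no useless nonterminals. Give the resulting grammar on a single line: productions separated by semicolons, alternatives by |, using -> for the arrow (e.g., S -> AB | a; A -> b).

S -> CB | KA; A -> h; B -> a; C -> e; D -> AC; F -> BC | CB | CD | KA; K -> e | FS

No ε-productions.
After unit-elimination: S -> Kh | ea; F -> Kh | ae | ea | ehe; K -> e | FS.
TERM: introduce B -> a, C -> e, A -> h and substitute in every rule of length ≥2.
BIN: F -> CAC becomes F -> CD, D -> AC.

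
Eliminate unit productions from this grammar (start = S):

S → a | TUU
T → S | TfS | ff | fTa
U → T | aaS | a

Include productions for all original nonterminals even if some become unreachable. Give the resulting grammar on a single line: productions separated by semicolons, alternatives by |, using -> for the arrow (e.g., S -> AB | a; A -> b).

Unit productions: T->S, U->T.
Unit pairs (A ⇒* B via units): (T,S), (U,S), (U,T).
S: inherits non-unit rules of {S} → TUU | a.
T: inherits non-unit rules of {S, T} → TUU | TfS | a | fTa | ff.
U: inherits non-unit rules of {S, T, U} → TUU | TfS | a | aaS | fTa | ff.

S -> a | TUU; T -> a | ff | TUU | TfS | fTa; U -> a | ff | TUU | TfS | aaS | fTa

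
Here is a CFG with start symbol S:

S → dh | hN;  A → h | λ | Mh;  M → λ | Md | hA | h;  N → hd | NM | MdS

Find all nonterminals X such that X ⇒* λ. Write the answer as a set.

Directly nullable (have an ε-rule): {A, M}.
Not nullable: N, S — each has a terminal in every rule's right-hand side or depends on a non-nullable symbol.

{A, M}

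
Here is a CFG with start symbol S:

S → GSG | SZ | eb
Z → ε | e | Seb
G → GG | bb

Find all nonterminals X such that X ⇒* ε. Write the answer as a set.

{Z}

Directly nullable (have an ε-rule): {Z}.
Not nullable: G, S — each has a terminal in every rule's right-hand side or depends on a non-nullable symbol.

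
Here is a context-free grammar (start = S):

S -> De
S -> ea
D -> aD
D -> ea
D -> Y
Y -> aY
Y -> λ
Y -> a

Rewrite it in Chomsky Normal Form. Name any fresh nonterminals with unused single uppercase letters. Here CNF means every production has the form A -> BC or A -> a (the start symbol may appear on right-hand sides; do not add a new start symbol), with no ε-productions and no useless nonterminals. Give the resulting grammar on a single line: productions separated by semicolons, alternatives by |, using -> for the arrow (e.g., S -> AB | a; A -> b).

Nullable: {D, Y}; after ε-elimination: S -> e | De | ea; D -> Y | a | aD | ea; Y -> a | aY.
After unit-elimination: S -> e | De | ea; D -> a | aD | aY | ea; Y -> a | aY.
TERM: introduce A -> a, B -> e and substitute in every rule of length ≥2.

S -> e | BA | DB; A -> a; B -> e; D -> a | AD | AY | BA; Y -> a | AY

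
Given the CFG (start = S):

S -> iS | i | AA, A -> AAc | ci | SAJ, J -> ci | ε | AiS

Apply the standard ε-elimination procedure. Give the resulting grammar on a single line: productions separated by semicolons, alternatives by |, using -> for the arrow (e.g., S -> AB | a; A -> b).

Nullable set: {J}.
A -> SAJ: J nullable, giving SA | SAJ.
Drop J -> ε.
Unchanged (no nullable symbols): S -> AA; S -> i; S -> iS; A -> AAc; A -> ci; J -> AiS; J -> ci.

S -> i | AA | iS; A -> SA | ci | AAc | SAJ; J -> ci | AiS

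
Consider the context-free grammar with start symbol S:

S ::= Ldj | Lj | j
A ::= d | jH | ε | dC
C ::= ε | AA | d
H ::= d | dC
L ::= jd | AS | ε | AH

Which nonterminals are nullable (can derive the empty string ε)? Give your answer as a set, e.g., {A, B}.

Directly nullable (have an ε-rule): {A, C, L}.
Not nullable: H, S — each has a terminal in every rule's right-hand side or depends on a non-nullable symbol.

{A, C, L}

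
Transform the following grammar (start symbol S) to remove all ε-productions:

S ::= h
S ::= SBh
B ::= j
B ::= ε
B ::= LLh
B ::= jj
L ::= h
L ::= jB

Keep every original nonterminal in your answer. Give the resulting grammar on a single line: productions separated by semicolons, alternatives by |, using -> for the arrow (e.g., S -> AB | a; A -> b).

S -> h | Sh | SBh; B -> j | jj | LLh; L -> h | j | jB

Nullable set: {B}.
S -> SBh: B nullable, giving SBh | Sh.
Drop B -> ε.
L -> jB: B nullable, giving j | jB.
Unchanged (no nullable symbols): S -> h; B -> LLh; B -> j; B -> jj; L -> h.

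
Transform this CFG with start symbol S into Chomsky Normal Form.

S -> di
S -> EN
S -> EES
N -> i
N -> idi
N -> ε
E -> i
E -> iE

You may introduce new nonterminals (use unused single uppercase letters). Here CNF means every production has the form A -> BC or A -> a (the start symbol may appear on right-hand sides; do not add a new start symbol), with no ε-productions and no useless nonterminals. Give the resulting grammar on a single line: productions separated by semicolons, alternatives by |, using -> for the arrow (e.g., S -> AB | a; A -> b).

Nullable: {N}; after ε-elimination: S -> E | EN | di | EES; E -> i | iE; N -> i | idi.
After unit-elimination: S -> i | EN | di | iE | EES; E -> i | iE; N -> i | idi.
TERM: introduce B -> d, A -> i and substitute in every rule of length ≥2.
BIN: N -> ABA becomes N -> AC, C -> BA; S -> EES becomes S -> ED, D -> ES.

S -> i | AE | BA | ED | EN; A -> i; B -> d; C -> BA; D -> ES; E -> i | AE; N -> i | AC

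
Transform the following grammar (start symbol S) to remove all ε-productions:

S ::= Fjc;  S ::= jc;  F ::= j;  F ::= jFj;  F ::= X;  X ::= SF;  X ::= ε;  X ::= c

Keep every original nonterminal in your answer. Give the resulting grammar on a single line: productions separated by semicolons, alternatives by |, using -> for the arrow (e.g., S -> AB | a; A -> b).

S -> jc | Fjc; F -> X | j | jj | jFj; X -> S | c | SF

Nullable set: {F, X}.
S -> Fjc: F nullable, giving Fjc | jc.
F -> X: X nullable, giving X.
F -> jFj: F nullable, giving jFj | jj.
Drop X -> ε.
X -> SF: F nullable, giving S | SF.
Unchanged (no nullable symbols): S -> jc; F -> j; X -> c.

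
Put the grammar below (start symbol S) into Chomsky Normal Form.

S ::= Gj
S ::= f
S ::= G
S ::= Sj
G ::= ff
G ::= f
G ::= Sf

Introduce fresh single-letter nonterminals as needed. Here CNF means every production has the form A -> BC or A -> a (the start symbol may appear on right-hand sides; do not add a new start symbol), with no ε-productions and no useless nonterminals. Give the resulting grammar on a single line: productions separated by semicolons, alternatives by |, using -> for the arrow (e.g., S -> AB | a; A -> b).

No ε-productions.
After unit-elimination: S -> f | Gj | Sf | Sj | ff; G -> f | Sf | ff.
TERM: introduce A -> f, B -> j and substitute in every rule of length ≥2.

S -> f | AA | GB | SA | SB; A -> f; B -> j; G -> f | AA | SA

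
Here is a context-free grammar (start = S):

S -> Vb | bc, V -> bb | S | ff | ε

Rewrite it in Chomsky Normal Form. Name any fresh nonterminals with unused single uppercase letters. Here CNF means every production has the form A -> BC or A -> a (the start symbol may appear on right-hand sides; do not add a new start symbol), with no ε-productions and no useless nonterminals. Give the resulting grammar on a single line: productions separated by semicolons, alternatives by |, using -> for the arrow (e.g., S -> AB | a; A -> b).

Nullable: {V}; after ε-elimination: S -> b | Vb | bc; V -> S | bb | ff.
After unit-elimination: S -> b | Vb | bc; V -> b | Vb | bb | bc | ff.
TERM: introduce A -> b, B -> c, C -> f and substitute in every rule of length ≥2.

S -> b | AB | VA; A -> b; B -> c; C -> f; V -> b | AA | AB | CC | VA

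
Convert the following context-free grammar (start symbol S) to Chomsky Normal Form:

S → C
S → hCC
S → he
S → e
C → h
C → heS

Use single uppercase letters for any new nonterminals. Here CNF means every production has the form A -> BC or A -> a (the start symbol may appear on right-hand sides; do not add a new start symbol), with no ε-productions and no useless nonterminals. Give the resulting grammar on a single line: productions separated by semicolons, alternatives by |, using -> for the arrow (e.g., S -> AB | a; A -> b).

S -> e | h | AB | AE | AF; A -> h; B -> e; C -> h | AD; D -> BS; E -> BS; F -> CC

No ε-productions.
After unit-elimination: S -> e | h | he | hCC | heS; C -> h | heS.
TERM: introduce B -> e, A -> h and substitute in every rule of length ≥2.
BIN: C -> ABS becomes C -> AD, D -> BS; S -> ABS becomes S -> AE, E -> BS; S -> ACC becomes S -> AF, F -> CC.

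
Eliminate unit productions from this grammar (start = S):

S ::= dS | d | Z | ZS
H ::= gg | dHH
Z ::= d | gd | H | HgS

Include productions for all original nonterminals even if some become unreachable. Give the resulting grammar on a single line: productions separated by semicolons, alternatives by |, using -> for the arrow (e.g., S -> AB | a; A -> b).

S -> d | ZS | dS | gd | gg | HgS | dHH; H -> gg | dHH; Z -> d | gd | gg | HgS | dHH

Unit productions: S->Z, Z->H.
Unit pairs (A ⇒* B via units): (S,H), (S,Z), (Z,H).
S: inherits non-unit rules of {H, S, Z} → HgS | ZS | d | dHH | dS | gd | gg.
H: inherits non-unit rules of {H} → dHH | gg.
Z: inherits non-unit rules of {H, Z} → HgS | d | dHH | gd | gg.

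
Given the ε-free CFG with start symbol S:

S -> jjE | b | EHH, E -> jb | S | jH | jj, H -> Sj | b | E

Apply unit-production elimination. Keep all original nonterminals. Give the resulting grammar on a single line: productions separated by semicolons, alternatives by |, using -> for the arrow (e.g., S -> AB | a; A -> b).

Unit productions: E->S, H->E.
Unit pairs (A ⇒* B via units): (E,S), (H,E), (H,S).
S: inherits non-unit rules of {S} → EHH | b | jjE.
E: inherits non-unit rules of {E, S} → EHH | b | jH | jb | jj | jjE.
H: inherits non-unit rules of {E, H, S} → EHH | Sj | b | jH | jb | jj | jjE.

S -> b | EHH | jjE; E -> b | jH | jb | jj | EHH | jjE; H -> b | Sj | jH | jb | jj | EHH | jjE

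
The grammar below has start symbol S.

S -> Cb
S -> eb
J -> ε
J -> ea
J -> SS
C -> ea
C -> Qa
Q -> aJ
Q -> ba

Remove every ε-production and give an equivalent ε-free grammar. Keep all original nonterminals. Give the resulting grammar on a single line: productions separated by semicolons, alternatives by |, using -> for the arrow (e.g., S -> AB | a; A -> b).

Nullable set: {J}.
Drop J -> ε.
Q -> aJ: J nullable, giving a | aJ.
Unchanged (no nullable symbols): S -> Cb; S -> eb; C -> Qa; C -> ea; J -> SS; J -> ea; Q -> ba.

S -> Cb | eb; C -> Qa | ea; J -> SS | ea; Q -> a | aJ | ba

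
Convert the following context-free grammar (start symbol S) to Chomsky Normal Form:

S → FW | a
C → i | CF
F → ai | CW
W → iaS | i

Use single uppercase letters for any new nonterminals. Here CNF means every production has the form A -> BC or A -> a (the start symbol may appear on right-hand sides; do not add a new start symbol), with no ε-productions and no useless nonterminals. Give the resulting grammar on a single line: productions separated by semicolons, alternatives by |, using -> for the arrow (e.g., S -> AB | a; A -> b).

No ε-productions.
No unit productions to eliminate.
TERM: introduce A -> a, B -> i and substitute in every rule of length ≥2.
BIN: W -> BAS becomes W -> BD, D -> AS.

S -> a | FW; A -> a; B -> i; C -> i | CF; D -> AS; F -> AB | CW; W -> i | BD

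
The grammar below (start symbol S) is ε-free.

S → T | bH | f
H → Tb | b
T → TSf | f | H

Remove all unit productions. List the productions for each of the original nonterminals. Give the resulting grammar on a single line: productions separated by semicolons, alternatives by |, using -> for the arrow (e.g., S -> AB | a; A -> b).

S -> b | f | Tb | bH | TSf; H -> b | Tb; T -> b | f | Tb | TSf

Unit productions: S->T, T->H.
Unit pairs (A ⇒* B via units): (S,H), (S,T), (T,H).
S: inherits non-unit rules of {H, S, T} → TSf | Tb | b | bH | f.
H: inherits non-unit rules of {H} → Tb | b.
T: inherits non-unit rules of {H, T} → TSf | Tb | b | f.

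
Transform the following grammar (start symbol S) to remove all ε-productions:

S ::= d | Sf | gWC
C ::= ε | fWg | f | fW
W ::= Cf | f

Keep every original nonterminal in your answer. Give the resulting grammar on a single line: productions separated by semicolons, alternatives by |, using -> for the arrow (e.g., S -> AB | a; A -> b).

S -> d | Sf | gW | gWC; C -> f | fW | fWg; W -> f | Cf

Nullable set: {C}.
S -> gWC: C nullable, giving gW | gWC.
Drop C -> ε.
W -> Cf: C nullable, giving Cf | f.
Unchanged (no nullable symbols): S -> Sf; S -> d; C -> f; C -> fW; C -> fWg; W -> f.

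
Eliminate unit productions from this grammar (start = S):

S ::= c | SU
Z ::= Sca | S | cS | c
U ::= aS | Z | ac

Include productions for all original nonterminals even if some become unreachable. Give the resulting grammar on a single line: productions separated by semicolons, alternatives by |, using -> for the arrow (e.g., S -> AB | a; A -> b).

S -> c | SU; U -> c | SU | aS | ac | cS | Sca; Z -> c | SU | cS | Sca

Unit productions: U->Z, Z->S.
Unit pairs (A ⇒* B via units): (U,S), (U,Z), (Z,S).
S: inherits non-unit rules of {S} → SU | c.
U: inherits non-unit rules of {S, U, Z} → SU | Sca | aS | ac | c | cS.
Z: inherits non-unit rules of {S, Z} → SU | Sca | c | cS.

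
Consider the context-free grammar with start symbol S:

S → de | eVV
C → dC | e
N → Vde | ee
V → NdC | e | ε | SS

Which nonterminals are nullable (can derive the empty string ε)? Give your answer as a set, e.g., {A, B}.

{V}

Directly nullable (have an ε-rule): {V}.
Not nullable: C, N, S — each has a terminal in every rule's right-hand side or depends on a non-nullable symbol.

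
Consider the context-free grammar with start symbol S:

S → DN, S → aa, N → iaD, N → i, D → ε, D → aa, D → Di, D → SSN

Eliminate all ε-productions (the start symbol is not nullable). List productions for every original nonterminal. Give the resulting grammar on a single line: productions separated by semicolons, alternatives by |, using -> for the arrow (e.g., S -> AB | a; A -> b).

S -> N | DN | aa; D -> i | Di | aa | SSN; N -> i | ia | iaD

Nullable set: {D}.
S -> DN: D nullable, giving DN | N.
Drop D -> ε.
D -> Di: D nullable, giving Di | i.
N -> iaD: D nullable, giving ia | iaD.
Unchanged (no nullable symbols): S -> aa; D -> SSN; D -> aa; N -> i.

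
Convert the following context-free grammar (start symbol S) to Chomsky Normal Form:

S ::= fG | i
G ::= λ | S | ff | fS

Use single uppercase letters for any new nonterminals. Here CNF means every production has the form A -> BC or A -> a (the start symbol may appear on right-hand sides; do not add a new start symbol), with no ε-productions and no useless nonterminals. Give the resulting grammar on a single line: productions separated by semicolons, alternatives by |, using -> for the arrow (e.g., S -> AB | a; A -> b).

Nullable: {G}; after ε-elimination: S -> f | i | fG; G -> S | fS | ff.
After unit-elimination: S -> f | i | fG; G -> f | i | fG | fS | ff.
TERM: introduce A -> f and substitute in every rule of length ≥2.

S -> f | i | AG; A -> f; G -> f | i | AA | AG | AS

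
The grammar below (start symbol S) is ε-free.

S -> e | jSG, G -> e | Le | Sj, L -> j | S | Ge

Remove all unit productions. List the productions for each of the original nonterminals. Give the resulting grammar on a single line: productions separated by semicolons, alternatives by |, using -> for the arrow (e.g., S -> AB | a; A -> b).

S -> e | jSG; G -> e | Le | Sj; L -> e | j | Ge | jSG

Unit productions: L->S.
Unit pairs (A ⇒* B via units): (L,S).
S: inherits non-unit rules of {S} → e | jSG.
G: inherits non-unit rules of {G} → Le | Sj | e.
L: inherits non-unit rules of {L, S} → Ge | e | j | jSG.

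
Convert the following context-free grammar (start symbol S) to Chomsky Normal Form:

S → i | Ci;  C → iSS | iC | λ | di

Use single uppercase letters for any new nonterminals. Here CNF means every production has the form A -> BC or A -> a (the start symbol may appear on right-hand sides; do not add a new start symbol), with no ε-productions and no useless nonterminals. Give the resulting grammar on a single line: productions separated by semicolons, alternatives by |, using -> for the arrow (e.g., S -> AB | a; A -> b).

S -> i | CB; A -> d; B -> i; C -> i | AB | BC | BD; D -> SS

Nullable: {C}; after ε-elimination: S -> i | Ci; C -> i | di | iC | iSS.
No unit productions to eliminate.
TERM: introduce A -> d, B -> i and substitute in every rule of length ≥2.
BIN: C -> BSS becomes C -> BD, D -> SS.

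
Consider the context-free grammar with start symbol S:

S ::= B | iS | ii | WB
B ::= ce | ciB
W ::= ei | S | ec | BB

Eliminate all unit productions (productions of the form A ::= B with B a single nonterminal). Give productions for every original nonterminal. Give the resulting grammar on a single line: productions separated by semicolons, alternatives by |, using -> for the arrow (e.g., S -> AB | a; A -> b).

S -> WB | ce | iS | ii | ciB; B -> ce | ciB; W -> BB | WB | ce | ec | ei | iS | ii | ciB

Unit productions: S->B, W->S.
Unit pairs (A ⇒* B via units): (S,B), (W,B), (W,S).
S: inherits non-unit rules of {B, S} → WB | ce | ciB | iS | ii.
B: inherits non-unit rules of {B} → ce | ciB.
W: inherits non-unit rules of {B, S, W} → BB | WB | ce | ciB | ec | ei | iS | ii.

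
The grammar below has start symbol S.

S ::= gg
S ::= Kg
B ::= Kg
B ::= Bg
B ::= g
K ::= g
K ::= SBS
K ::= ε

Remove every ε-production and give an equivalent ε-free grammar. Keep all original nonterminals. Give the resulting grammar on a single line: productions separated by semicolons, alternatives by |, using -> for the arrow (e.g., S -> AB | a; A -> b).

Nullable set: {K}.
S -> Kg: K nullable, giving Kg | g.
B -> Kg: K nullable, giving Kg | g.
Drop K -> ε.
Unchanged (no nullable symbols): S -> gg; B -> Bg; B -> g; K -> SBS; K -> g.

S -> g | Kg | gg; B -> g | Bg | Kg; K -> g | SBS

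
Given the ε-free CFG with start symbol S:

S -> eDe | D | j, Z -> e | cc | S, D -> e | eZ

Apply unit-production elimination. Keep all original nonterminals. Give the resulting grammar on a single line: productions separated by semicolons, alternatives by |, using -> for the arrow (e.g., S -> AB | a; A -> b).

S -> e | j | eZ | eDe; D -> e | eZ; Z -> e | j | cc | eZ | eDe

Unit productions: S->D, Z->S.
Unit pairs (A ⇒* B via units): (S,D), (Z,D), (Z,S).
S: inherits non-unit rules of {D, S} → e | eDe | eZ | j.
D: inherits non-unit rules of {D} → e | eZ.
Z: inherits non-unit rules of {D, S, Z} → cc | e | eDe | eZ | j.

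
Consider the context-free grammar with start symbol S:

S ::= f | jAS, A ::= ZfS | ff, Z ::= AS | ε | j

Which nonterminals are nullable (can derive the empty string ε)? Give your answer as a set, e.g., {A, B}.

{Z}

Directly nullable (have an ε-rule): {Z}.
Not nullable: A, S — each has a terminal in every rule's right-hand side or depends on a non-nullable symbol.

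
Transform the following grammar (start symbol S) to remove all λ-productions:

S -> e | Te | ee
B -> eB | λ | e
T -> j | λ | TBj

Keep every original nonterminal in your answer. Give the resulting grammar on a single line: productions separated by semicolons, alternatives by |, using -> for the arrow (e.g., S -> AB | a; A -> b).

S -> e | Te | ee; B -> e | eB; T -> j | Bj | Tj | TBj

Nullable set: {B, T}.
S -> Te: T nullable, giving Te | e.
Drop B -> λ.
B -> eB: B nullable, giving e | eB.
Drop T -> λ.
T -> TBj: T, B nullable, giving Bj | TBj | Tj | j.
Unchanged (no nullable symbols): S -> e; S -> ee; B -> e; T -> j.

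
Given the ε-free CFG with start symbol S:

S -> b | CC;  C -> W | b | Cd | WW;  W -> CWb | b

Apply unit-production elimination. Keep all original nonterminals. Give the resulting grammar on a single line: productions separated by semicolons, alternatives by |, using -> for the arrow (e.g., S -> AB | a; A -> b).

S -> b | CC; C -> b | Cd | WW | CWb; W -> b | CWb

Unit productions: C->W.
Unit pairs (A ⇒* B via units): (C,W).
S: inherits non-unit rules of {S} → CC | b.
C: inherits non-unit rules of {C, W} → CWb | Cd | WW | b.
W: inherits non-unit rules of {W} → CWb | b.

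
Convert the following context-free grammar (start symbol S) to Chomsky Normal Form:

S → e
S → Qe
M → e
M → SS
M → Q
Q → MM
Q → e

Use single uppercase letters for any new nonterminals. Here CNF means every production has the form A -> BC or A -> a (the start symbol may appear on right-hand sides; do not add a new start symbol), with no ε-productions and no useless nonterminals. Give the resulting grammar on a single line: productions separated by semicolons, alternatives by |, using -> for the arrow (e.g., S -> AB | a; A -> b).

S -> e | QA; A -> e; M -> e | MM | SS; Q -> e | MM

No ε-productions.
After unit-elimination: S -> e | Qe; M -> e | MM | SS; Q -> e | MM.
TERM: introduce A -> e and substitute in every rule of length ≥2.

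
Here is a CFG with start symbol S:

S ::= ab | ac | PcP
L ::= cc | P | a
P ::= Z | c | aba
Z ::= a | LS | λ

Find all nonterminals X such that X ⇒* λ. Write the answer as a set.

{L, P, Z}

Directly nullable (have an ε-rule): {Z}.
P is nullable via P -> Z (every symbol on the right is already known nullable).
L is nullable via L -> P (every symbol on the right is already known nullable).
Not nullable: S — each has a terminal in every rule's right-hand side or depends on a non-nullable symbol.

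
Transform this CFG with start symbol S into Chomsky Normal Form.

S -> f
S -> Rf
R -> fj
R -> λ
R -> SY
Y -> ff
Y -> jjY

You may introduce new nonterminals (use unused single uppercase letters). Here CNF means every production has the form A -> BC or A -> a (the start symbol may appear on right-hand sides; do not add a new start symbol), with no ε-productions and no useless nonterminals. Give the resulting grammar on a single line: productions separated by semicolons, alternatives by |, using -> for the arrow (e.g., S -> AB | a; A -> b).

Nullable: {R}; after ε-elimination: S -> f | Rf; R -> SY | fj; Y -> ff | jjY.
No unit productions to eliminate.
TERM: introduce A -> f, B -> j and substitute in every rule of length ≥2.
BIN: Y -> BBY becomes Y -> BC, C -> BY.

S -> f | RA; A -> f; B -> j; C -> BY; R -> AB | SY; Y -> AA | BC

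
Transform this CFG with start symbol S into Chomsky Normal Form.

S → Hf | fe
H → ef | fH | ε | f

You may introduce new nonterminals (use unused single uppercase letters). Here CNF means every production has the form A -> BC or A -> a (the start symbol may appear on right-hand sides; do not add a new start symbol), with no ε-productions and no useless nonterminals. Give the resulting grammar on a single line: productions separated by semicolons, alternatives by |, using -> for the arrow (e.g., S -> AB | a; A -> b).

S -> f | BA | HB; A -> e; B -> f; H -> f | AB | BH

Nullable: {H}; after ε-elimination: S -> f | Hf | fe; H -> f | ef | fH.
No unit productions to eliminate.
TERM: introduce A -> e, B -> f and substitute in every rule of length ≥2.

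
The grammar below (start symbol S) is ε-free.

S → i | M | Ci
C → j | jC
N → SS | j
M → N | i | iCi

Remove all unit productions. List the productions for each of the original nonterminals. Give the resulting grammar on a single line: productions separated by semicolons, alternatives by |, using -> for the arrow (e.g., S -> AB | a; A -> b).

Unit productions: M->N, S->M.
Unit pairs (A ⇒* B via units): (M,N), (S,M), (S,N).
S: inherits non-unit rules of {M, N, S} → Ci | SS | i | iCi | j.
C: inherits non-unit rules of {C} → j | jC.
M: inherits non-unit rules of {M, N} → SS | i | iCi | j.
N: inherits non-unit rules of {N} → SS | j.

S -> i | j | Ci | SS | iCi; C -> j | jC; M -> i | j | SS | iCi; N -> j | SS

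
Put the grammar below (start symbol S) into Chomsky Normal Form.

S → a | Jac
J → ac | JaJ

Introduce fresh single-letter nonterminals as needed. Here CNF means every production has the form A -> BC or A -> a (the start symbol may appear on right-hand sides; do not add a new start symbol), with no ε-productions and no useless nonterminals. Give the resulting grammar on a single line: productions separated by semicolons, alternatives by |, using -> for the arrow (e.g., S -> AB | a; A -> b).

No ε-productions.
No unit productions to eliminate.
TERM: introduce A -> a, B -> c and substitute in every rule of length ≥2.
BIN: J -> JAJ becomes J -> JC, C -> AJ; S -> JAB becomes S -> JD, D -> AB.

S -> a | JD; A -> a; B -> c; C -> AJ; D -> AB; J -> AB | JC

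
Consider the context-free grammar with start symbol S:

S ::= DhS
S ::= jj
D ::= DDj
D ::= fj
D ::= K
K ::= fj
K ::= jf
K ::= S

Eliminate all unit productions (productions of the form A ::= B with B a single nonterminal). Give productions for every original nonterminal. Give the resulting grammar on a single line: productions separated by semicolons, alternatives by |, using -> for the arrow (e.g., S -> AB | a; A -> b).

S -> jj | DhS; D -> fj | jf | jj | DDj | DhS; K -> fj | jf | jj | DhS

Unit productions: D->K, K->S.
Unit pairs (A ⇒* B via units): (D,K), (D,S), (K,S).
S: inherits non-unit rules of {S} → DhS | jj.
D: inherits non-unit rules of {D, K, S} → DDj | DhS | fj | jf | jj.
K: inherits non-unit rules of {K, S} → DhS | fj | jf | jj.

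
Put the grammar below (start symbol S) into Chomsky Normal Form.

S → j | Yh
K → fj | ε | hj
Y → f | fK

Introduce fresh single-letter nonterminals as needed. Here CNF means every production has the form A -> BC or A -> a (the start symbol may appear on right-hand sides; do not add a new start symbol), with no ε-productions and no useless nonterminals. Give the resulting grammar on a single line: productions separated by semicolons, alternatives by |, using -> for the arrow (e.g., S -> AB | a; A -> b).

Nullable: {K}; after ε-elimination: S -> j | Yh; K -> fj | hj; Y -> f | fK.
No unit productions to eliminate.
TERM: introduce A -> f, C -> h, B -> j and substitute in every rule of length ≥2.

S -> j | YC; A -> f; B -> j; C -> h; K -> AB | CB; Y -> f | AK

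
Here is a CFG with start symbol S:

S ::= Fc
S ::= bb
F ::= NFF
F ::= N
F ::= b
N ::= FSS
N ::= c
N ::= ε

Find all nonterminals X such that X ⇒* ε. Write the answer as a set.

Directly nullable (have an ε-rule): {N}.
F is nullable via F -> N (every symbol on the right is already known nullable).
Not nullable: S — each has a terminal in every rule's right-hand side or depends on a non-nullable symbol.

{F, N}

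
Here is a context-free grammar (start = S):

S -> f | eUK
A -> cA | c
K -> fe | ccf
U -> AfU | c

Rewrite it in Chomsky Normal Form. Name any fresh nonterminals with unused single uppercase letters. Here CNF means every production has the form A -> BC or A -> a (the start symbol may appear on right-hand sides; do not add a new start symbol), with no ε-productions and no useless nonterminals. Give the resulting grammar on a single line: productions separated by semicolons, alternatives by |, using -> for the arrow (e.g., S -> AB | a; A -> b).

S -> f | DF; A -> c | BA; B -> c; C -> f; D -> e; E -> BC; F -> UK; G -> CU; K -> BE | CD; U -> c | AG

No ε-productions.
No unit productions to eliminate.
TERM: introduce B -> c, D -> e, C -> f and substitute in every rule of length ≥2.
BIN: K -> BBC becomes K -> BE, E -> BC; S -> DUK becomes S -> DF, F -> UK; U -> ACU becomes U -> AG, G -> CU.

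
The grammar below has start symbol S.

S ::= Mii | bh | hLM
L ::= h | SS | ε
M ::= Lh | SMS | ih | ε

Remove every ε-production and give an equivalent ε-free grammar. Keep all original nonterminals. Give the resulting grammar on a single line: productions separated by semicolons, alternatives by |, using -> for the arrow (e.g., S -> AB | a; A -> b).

S -> h | bh | hL | hM | ii | Mii | hLM; L -> h | SS; M -> h | Lh | SS | ih | SMS

Nullable set: {L, M}.
S -> Mii: M nullable, giving Mii | ii.
S -> hLM: L, M nullable, giving h | hL | hLM | hM.
Drop L -> ε.
Drop M -> ε.
M -> Lh: L nullable, giving Lh | h.
M -> SMS: M nullable, giving SMS | SS.
Unchanged (no nullable symbols): S -> bh; L -> SS; L -> h; M -> ih.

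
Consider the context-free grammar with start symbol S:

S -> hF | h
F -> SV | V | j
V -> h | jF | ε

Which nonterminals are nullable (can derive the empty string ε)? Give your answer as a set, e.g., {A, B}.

{F, V}

Directly nullable (have an ε-rule): {V}.
F is nullable via F -> V (every symbol on the right is already known nullable).
Not nullable: S — each has a terminal in every rule's right-hand side or depends on a non-nullable symbol.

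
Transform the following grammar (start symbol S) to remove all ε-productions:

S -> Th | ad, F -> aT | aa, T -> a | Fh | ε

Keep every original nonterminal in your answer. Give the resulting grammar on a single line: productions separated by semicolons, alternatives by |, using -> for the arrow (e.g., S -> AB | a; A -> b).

Nullable set: {T}.
S -> Th: T nullable, giving Th | h.
F -> aT: T nullable, giving a | aT.
Drop T -> ε.
Unchanged (no nullable symbols): S -> ad; F -> aa; T -> Fh; T -> a.

S -> h | Th | ad; F -> a | aT | aa; T -> a | Fh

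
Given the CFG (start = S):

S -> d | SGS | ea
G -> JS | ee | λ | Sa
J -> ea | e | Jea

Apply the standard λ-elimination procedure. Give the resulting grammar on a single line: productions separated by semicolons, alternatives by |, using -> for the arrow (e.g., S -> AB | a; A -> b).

S -> d | SS | ea | SGS; G -> JS | Sa | ee; J -> e | ea | Jea

Nullable set: {G}.
S -> SGS: G nullable, giving SGS | SS.
Drop G -> λ.
Unchanged (no nullable symbols): S -> d; S -> ea; G -> JS; G -> Sa; G -> ee; J -> Jea; J -> e; J -> ea.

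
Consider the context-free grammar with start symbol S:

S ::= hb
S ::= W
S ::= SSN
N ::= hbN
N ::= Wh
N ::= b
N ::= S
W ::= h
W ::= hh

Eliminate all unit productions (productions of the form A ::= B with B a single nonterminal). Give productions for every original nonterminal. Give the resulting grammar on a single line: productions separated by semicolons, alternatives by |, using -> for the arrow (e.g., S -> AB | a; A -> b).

Unit productions: N->S, S->W.
Unit pairs (A ⇒* B via units): (N,S), (N,W), (S,W).
S: inherits non-unit rules of {S, W} → SSN | h | hb | hh.
N: inherits non-unit rules of {N, S, W} → SSN | Wh | b | h | hb | hbN | hh.
W: inherits non-unit rules of {W} → h | hh.

S -> h | hb | hh | SSN; N -> b | h | Wh | hb | hh | SSN | hbN; W -> h | hh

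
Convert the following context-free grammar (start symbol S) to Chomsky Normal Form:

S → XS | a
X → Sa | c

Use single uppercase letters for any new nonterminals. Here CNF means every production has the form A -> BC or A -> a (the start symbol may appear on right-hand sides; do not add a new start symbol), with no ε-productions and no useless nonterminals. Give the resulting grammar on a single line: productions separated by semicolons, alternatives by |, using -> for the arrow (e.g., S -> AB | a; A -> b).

No ε-productions.
No unit productions to eliminate.
TERM: introduce A -> a and substitute in every rule of length ≥2.

S -> a | XS; A -> a; X -> c | SA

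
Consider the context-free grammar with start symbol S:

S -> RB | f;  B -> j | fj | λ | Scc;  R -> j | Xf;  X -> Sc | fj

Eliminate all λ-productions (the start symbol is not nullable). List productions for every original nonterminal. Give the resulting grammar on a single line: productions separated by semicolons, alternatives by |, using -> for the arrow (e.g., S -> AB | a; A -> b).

Nullable set: {B}.
S -> RB: B nullable, giving R | RB.
Drop B -> λ.
Unchanged (no nullable symbols): S -> f; B -> Scc; B -> fj; B -> j; R -> Xf; R -> j; X -> Sc; X -> fj.

S -> R | f | RB; B -> j | fj | Scc; R -> j | Xf; X -> Sc | fj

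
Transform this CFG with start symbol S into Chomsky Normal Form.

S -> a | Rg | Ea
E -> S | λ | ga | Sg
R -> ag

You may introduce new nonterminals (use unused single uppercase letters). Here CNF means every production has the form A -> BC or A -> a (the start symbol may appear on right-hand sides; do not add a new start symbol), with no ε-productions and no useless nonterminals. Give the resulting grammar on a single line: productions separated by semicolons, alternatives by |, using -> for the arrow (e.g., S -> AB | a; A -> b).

S -> a | EA | RB; A -> a; B -> g; E -> a | BA | EA | RB | SB; R -> AB

Nullable: {E}; after ε-elimination: S -> a | Ea | Rg; E -> S | Sg | ga; R -> ag.
After unit-elimination: S -> a | Ea | Rg; E -> a | Ea | Rg | Sg | ga; R -> ag.
TERM: introduce A -> a, B -> g and substitute in every rule of length ≥2.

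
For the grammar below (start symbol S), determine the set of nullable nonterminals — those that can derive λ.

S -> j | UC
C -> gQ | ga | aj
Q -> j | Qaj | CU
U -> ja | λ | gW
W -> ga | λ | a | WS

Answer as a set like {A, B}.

{U, W}

Directly nullable (have an ε-rule): {U, W}.
Not nullable: C, Q, S — each has a terminal in every rule's right-hand side or depends on a non-nullable symbol.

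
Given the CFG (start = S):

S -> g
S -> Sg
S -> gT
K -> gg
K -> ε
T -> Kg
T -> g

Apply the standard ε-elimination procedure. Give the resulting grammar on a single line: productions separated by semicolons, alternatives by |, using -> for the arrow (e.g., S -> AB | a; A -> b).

S -> g | Sg | gT; K -> gg; T -> g | Kg

Nullable set: {K}.
Drop K -> ε.
T -> Kg: K nullable, giving Kg | g.
Unchanged (no nullable symbols): S -> Sg; S -> g; S -> gT; K -> gg; T -> g.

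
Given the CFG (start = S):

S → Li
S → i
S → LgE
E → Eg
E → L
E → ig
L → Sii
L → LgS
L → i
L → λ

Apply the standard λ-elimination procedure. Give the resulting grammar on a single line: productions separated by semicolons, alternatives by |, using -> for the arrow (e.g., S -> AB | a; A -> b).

S -> g | i | Lg | Li | gE | LgE; E -> L | g | Eg | ig; L -> i | gS | LgS | Sii

Nullable set: {E, L}.
S -> LgE: L, E nullable, giving Lg | LgE | g | gE.
S -> Li: L nullable, giving Li | i.
E -> Eg: E nullable, giving Eg | g.
E -> L: L nullable, giving L.
Drop L -> λ.
L -> LgS: L nullable, giving LgS | gS.
Unchanged (no nullable symbols): S -> i; E -> ig; L -> Sii; L -> i.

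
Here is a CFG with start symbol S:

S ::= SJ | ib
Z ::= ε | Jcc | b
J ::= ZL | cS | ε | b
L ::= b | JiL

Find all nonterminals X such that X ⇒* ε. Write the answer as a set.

Directly nullable (have an ε-rule): {J, Z}.
Not nullable: L, S — each has a terminal in every rule's right-hand side or depends on a non-nullable symbol.

{J, Z}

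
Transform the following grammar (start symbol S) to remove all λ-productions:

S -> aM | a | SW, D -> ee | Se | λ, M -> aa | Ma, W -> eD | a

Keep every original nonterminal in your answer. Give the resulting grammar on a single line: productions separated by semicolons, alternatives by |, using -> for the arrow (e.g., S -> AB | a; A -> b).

Nullable set: {D}.
Drop D -> λ.
W -> eD: D nullable, giving e | eD.
Unchanged (no nullable symbols): S -> SW; S -> a; S -> aM; D -> Se; D -> ee; M -> Ma; M -> aa; W -> a.

S -> a | SW | aM; D -> Se | ee; M -> Ma | aa; W -> a | e | eD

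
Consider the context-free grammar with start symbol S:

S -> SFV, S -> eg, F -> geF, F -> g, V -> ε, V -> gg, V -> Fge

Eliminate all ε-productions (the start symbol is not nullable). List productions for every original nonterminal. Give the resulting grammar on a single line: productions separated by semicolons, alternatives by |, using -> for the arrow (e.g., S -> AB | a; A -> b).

Nullable set: {V}.
S -> SFV: V nullable, giving SF | SFV.
Drop V -> ε.
Unchanged (no nullable symbols): S -> eg; F -> g; F -> geF; V -> Fge; V -> gg.

S -> SF | eg | SFV; F -> g | geF; V -> gg | Fge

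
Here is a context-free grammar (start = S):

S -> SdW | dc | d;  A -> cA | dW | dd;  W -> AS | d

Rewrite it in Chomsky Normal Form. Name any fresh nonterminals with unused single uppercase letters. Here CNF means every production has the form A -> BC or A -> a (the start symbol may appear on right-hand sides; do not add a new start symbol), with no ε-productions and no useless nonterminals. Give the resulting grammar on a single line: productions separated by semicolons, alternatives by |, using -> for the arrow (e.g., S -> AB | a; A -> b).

S -> d | CB | SD; A -> BA | CC | CW; B -> c; C -> d; D -> CW; W -> d | AS

No ε-productions.
No unit productions to eliminate.
TERM: introduce B -> c, C -> d and substitute in every rule of length ≥2.
BIN: S -> SCW becomes S -> SD, D -> CW.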